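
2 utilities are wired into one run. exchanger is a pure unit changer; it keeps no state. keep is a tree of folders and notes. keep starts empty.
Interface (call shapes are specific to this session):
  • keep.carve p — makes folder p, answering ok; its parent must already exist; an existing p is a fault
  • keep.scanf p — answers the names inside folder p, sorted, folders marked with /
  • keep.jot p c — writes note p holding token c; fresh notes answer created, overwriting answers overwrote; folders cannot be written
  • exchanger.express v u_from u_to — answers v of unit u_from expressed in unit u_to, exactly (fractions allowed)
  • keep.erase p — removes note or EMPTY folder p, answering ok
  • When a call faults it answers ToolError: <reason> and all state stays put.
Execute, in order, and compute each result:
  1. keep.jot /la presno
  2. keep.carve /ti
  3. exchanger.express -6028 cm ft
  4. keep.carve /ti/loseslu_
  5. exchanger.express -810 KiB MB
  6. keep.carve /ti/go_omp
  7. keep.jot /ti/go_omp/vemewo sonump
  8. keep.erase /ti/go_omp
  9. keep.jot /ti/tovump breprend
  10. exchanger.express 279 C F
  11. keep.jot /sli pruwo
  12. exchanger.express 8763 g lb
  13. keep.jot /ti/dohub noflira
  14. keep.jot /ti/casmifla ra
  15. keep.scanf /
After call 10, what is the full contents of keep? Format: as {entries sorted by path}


Answer: {la=presno, ti/, ti/go_omp/, ti/go_omp/vemewo=sonump, ti/loseslu_/, ti/tovump=breprend}

Derivation:
Step: keep.jot[p→/la; c→presno]
Result: created
Step: keep.carve[p→/ti]
Result: ok
Step: exchanger.express[v→-6028; u_from→cm; u_to→ft]
Result: -75350/381
Step: keep.carve[p→/ti/loseslu_]
Result: ok
Step: exchanger.express[v→-810; u_from→KiB; u_to→MB]
Result: -2592/3125
Step: keep.carve[p→/ti/go_omp]
Result: ok
Step: keep.jot[p→/ti/go_omp/vemewo; c→sonump]
Result: created
Step: keep.erase[p→/ti/go_omp]
Result: ToolError: not empty
Step: keep.jot[p→/ti/tovump; c→breprend]
Result: created
Step: exchanger.express[v→279; u_from→C; u_to→F]
Result: 2671/5
Step: keep.jot[p→/sli; c→pruwo]
Result: created
Step: exchanger.express[v→8763; u_from→g; u_to→lb]
Result: 876300000/45359237
Step: keep.jot[p→/ti/dohub; c→noflira]
Result: created
Step: keep.jot[p→/ti/casmifla; c→ra]
Result: created
Step: keep.scanf[p→/]
Result: [la, sli, ti/]


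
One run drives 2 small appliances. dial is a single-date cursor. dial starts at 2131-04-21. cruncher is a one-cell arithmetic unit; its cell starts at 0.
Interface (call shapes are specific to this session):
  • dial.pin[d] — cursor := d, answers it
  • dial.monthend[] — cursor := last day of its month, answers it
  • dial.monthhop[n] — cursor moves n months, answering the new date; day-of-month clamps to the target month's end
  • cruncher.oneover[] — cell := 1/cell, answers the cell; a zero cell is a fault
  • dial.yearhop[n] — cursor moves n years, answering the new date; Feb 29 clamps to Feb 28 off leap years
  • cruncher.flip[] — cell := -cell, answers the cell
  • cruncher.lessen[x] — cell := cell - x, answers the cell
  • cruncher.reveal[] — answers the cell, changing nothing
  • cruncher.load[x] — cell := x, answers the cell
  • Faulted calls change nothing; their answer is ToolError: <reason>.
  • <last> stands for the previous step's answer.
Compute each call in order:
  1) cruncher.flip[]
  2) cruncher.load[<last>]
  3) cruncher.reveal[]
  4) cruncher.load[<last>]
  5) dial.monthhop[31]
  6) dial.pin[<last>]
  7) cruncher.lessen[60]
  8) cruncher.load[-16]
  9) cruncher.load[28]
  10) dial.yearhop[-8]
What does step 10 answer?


Answer: 2125-11-21

Derivation:
I use cruncher.flip, and observe 0.
Calling cruncher.load with x→<last>, and get 0.
I invoke cruncher.reveal: 0.
I invoke cruncher.load with x→<last>, yielding 0.
Calling dial.monthhop with n→31, → 2133-11-21.
Calling dial.pin with d→<last>, which returns 2133-11-21.
I try cruncher.lessen with x→60, — result: -60.
Then cruncher.load with x→-16, yielding -16.
Next I call cruncher.load with x→28, and observe 28.
Invoking dial.yearhop with n→-8: 2125-11-21.


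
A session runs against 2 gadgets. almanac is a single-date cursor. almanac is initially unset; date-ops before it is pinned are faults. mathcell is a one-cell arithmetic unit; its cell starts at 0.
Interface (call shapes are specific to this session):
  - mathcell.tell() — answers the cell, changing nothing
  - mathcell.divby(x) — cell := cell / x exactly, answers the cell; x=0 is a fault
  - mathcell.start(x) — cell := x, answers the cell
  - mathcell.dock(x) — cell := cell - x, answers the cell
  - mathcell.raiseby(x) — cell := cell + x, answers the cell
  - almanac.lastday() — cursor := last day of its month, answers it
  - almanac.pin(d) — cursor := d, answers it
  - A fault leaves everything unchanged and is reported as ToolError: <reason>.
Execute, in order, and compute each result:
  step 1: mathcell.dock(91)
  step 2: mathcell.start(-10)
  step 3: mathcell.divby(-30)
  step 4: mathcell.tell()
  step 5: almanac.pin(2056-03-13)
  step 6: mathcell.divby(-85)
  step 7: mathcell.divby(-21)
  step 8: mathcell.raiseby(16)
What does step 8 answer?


Invoking mathcell.dock on x: 91, yielding -91.
I call mathcell.start on x: -10, and see -10.
Next I call mathcell.divby on x: -30, giving 1/3.
I use mathcell.tell, and get 1/3.
Next I call almanac.pin on d: 2056-03-13, yielding 2056-03-13.
Next I call mathcell.divby on x: -85, and see -1/255.
I try mathcell.divby on x: -21, → 1/5355.
Invoking mathcell.raiseby on x: 16: 85681/5355.

Answer: 85681/5355


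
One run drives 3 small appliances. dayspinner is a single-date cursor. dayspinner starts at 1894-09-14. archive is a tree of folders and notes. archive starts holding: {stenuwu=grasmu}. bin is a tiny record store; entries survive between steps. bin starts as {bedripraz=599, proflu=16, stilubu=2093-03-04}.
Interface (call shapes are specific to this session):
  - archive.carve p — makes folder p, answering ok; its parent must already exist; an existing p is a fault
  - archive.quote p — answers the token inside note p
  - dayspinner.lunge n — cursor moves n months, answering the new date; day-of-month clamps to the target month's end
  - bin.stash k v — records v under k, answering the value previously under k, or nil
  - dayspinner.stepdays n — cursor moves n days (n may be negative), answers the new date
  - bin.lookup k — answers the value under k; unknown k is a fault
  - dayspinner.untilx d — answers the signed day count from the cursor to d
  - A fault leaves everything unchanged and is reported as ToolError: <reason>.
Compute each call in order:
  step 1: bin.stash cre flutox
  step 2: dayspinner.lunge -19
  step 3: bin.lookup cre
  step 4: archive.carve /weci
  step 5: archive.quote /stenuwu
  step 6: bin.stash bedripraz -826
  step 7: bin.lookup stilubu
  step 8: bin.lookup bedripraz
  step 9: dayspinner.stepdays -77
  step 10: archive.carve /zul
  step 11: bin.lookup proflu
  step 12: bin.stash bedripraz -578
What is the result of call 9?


Answer: 1892-11-29

Derivation:
> bin.stash k=cre v=flutox
[out] nil
> dayspinner.lunge n=-19
[out] 1893-02-14
> bin.lookup k=cre
[out] flutox
> archive.carve p=/weci
[out] ok
> archive.quote p=/stenuwu
[out] grasmu
> bin.stash k=bedripraz v=-826
[out] 599
> bin.lookup k=stilubu
[out] 2093-03-04
> bin.lookup k=bedripraz
[out] -826
> dayspinner.stepdays n=-77
[out] 1892-11-29
> archive.carve p=/zul
[out] ok
> bin.lookup k=proflu
[out] 16
> bin.stash k=bedripraz v=-578
[out] -826


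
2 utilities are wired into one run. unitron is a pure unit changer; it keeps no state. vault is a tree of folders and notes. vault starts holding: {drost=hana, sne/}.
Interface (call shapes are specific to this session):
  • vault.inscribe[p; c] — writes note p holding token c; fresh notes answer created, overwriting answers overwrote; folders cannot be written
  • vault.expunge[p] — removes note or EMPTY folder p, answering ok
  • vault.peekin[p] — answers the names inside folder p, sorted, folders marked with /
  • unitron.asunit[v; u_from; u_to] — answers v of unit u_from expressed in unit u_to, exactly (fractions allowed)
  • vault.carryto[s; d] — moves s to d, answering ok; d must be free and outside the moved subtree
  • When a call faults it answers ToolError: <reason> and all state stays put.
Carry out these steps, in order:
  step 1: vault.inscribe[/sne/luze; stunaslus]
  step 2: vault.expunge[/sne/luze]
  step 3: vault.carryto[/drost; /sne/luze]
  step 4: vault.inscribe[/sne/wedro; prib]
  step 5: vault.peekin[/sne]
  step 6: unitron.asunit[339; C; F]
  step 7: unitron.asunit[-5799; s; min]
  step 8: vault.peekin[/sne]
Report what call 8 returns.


Answer: [luze, wedro]

Derivation:
I try vault.inscribe with p=/sne/luze, c=stunaslus, — result: created.
Next I call vault.expunge with p=/sne/luze, and observe ok.
Invoking vault.carryto with s=/drost, d=/sne/luze, giving ok.
I call vault.inscribe with p=/sne/wedro, c=prib, — result: created.
Calling vault.peekin with p=/sne, — result: [luze, wedro].
Next I call unitron.asunit with v=339, u_from=C, u_to=F, and observe 3211/5.
Now I run unitron.asunit with v=-5799, u_from=s, u_to=min, and observe -1933/20.
I invoke vault.peekin with p=/sne, and see [luze, wedro].


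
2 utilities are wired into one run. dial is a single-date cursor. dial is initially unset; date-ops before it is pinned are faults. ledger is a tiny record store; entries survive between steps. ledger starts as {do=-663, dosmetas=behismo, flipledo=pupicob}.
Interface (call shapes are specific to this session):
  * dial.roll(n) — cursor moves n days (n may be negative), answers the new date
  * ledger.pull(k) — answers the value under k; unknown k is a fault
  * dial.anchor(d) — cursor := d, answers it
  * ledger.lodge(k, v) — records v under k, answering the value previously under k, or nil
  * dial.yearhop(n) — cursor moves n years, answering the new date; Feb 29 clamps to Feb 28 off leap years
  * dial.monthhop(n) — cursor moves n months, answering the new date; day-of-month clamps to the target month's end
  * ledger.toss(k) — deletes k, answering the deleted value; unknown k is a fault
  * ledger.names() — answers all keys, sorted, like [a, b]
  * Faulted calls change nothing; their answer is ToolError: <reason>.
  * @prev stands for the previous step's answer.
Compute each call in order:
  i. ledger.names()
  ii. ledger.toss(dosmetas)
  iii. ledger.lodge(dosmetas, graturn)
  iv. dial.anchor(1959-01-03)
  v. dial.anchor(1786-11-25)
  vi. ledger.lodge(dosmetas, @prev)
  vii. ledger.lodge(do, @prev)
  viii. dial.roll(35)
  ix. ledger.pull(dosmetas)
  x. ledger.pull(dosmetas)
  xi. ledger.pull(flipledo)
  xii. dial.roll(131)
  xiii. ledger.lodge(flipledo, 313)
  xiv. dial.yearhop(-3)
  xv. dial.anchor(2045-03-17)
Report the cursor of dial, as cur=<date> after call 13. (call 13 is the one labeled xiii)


→ ledger.names()
← [do, dosmetas, flipledo]
→ ledger.toss(dosmetas)
← behismo
→ ledger.lodge(dosmetas, graturn)
← nil
→ dial.anchor(1959-01-03)
← 1959-01-03
→ dial.anchor(1786-11-25)
← 1786-11-25
→ ledger.lodge(dosmetas, @prev)
← graturn
→ ledger.lodge(do, @prev)
← -663
→ dial.roll(35)
← 1786-12-30
→ ledger.pull(dosmetas)
← 1786-11-25
→ ledger.pull(dosmetas)
← 1786-11-25
→ ledger.pull(flipledo)
← pupicob
→ dial.roll(131)
← 1787-05-10
→ ledger.lodge(flipledo, 313)
← pupicob
→ dial.yearhop(-3)
← 1784-05-10
→ dial.anchor(2045-03-17)
← 2045-03-17

Answer: cur=1787-05-10


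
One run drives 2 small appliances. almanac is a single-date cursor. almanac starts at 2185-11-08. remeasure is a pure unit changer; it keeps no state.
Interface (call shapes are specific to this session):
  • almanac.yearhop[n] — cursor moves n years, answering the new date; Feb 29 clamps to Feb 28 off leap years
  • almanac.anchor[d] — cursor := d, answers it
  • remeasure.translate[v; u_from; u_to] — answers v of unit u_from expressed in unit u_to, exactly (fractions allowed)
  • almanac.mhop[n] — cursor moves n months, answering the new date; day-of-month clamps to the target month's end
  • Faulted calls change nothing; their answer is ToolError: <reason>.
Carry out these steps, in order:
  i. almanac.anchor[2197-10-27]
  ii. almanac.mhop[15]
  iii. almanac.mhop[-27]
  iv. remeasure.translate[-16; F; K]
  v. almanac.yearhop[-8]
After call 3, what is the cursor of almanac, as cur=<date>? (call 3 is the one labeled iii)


Answer: cur=2196-10-27

Derivation:
Using anchor on d: 2197-10-27, and observe 2197-10-27.
I invoke mhop on n: 15, — result: 2199-01-27.
I invoke mhop on n: -27, yielding 2196-10-27.
Invoking translate on v: -16, u_from: F, u_to: K, → 14789/60.
I invoke yearhop on n: -8, yielding 2188-10-27.


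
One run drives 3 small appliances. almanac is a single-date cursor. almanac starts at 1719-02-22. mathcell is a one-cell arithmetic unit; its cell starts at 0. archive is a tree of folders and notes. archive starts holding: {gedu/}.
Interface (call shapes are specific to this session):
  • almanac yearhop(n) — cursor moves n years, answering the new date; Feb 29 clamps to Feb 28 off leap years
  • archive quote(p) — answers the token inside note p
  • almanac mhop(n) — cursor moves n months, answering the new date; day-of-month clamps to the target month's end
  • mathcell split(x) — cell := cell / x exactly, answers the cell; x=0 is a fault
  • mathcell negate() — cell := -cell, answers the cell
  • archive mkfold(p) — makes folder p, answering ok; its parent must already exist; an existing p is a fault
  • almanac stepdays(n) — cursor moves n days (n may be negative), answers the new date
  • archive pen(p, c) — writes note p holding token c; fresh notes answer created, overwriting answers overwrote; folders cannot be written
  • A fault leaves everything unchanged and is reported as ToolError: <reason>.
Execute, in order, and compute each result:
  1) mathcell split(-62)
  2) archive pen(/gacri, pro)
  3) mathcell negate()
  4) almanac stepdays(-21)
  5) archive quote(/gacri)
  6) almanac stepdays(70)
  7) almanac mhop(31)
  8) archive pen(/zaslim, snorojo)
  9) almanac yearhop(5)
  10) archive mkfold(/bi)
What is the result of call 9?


==> mathcell split(x: -62)
<== 0
==> archive pen(p: /gacri, c: pro)
<== created
==> mathcell negate()
<== 0
==> almanac stepdays(n: -21)
<== 1719-02-01
==> archive quote(p: /gacri)
<== pro
==> almanac stepdays(n: 70)
<== 1719-04-12
==> almanac mhop(n: 31)
<== 1721-11-12
==> archive pen(p: /zaslim, c: snorojo)
<== created
==> almanac yearhop(n: 5)
<== 1726-11-12
==> archive mkfold(p: /bi)
<== ok

Answer: 1726-11-12


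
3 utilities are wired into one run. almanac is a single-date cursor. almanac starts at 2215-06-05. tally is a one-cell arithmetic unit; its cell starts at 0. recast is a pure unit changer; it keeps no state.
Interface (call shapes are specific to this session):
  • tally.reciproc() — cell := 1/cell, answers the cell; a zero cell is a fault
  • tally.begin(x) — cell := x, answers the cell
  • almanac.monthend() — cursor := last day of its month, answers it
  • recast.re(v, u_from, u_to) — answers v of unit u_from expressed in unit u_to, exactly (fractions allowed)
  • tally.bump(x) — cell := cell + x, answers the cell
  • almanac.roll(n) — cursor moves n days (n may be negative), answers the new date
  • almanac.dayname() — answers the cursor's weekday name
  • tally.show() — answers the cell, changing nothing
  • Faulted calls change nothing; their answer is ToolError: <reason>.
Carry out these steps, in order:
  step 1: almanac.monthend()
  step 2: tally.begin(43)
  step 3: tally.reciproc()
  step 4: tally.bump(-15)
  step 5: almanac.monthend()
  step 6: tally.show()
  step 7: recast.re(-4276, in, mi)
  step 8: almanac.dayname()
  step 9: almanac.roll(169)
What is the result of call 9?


Answer: 2215-12-16

Derivation:
;; 1. monthend() ~> 2215-06-30
;; 2. begin(x=43) ~> 43
;; 3. reciproc() ~> 1/43
;; 4. bump(x=-15) ~> -644/43
;; 5. monthend() ~> 2215-06-30
;; 6. show() ~> -644/43
;; 7. re(v=-4276, u_from=in, u_to=mi) ~> -1069/15840
;; 8. dayname() ~> Friday
;; 9. roll(n=169) ~> 2215-12-16


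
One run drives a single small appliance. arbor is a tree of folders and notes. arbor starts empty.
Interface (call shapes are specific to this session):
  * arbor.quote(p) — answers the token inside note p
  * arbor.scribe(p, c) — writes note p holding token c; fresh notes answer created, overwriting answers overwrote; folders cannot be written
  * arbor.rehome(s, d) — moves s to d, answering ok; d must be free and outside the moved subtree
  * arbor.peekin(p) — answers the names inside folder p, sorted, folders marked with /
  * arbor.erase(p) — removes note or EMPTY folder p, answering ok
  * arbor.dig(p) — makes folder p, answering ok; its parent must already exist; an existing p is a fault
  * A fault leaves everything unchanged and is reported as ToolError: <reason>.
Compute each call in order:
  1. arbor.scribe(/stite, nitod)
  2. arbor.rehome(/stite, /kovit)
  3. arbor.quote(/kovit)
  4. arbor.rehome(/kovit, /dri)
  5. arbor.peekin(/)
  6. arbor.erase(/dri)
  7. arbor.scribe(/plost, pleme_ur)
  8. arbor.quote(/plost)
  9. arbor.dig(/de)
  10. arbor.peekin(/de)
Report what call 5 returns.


-> arbor.scribe(p: /stite, c: nitod)
<- created
-> arbor.rehome(s: /stite, d: /kovit)
<- ok
-> arbor.quote(p: /kovit)
<- nitod
-> arbor.rehome(s: /kovit, d: /dri)
<- ok
-> arbor.peekin(p: /)
<- [dri]
-> arbor.erase(p: /dri)
<- ok
-> arbor.scribe(p: /plost, c: pleme_ur)
<- created
-> arbor.quote(p: /plost)
<- pleme_ur
-> arbor.dig(p: /de)
<- ok
-> arbor.peekin(p: /de)
<- []

Answer: [dri]


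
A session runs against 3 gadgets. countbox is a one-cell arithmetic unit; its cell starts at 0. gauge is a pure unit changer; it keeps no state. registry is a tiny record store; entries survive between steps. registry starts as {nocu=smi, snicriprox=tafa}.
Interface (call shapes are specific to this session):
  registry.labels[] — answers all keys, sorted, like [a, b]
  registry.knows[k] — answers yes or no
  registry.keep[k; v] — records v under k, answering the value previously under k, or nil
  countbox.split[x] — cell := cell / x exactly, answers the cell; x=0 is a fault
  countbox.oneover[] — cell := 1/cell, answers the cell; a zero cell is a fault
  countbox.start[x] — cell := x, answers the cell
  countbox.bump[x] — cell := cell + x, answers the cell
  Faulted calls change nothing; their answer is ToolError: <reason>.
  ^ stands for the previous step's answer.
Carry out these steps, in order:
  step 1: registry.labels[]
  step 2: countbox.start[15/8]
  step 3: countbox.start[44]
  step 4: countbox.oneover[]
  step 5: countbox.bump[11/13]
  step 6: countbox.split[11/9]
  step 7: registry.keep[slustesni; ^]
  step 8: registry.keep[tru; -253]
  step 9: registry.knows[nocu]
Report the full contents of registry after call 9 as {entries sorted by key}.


Next I call registry.labels: [nocu, snicriprox].
I invoke countbox.start with x: 15/8: 15/8.
Now I run countbox.start with x: 44, which returns 44.
I use countbox.oneover(), and see 1/44.
Calling countbox.bump with x: 11/13, giving 497/572.
Using countbox.split with x: 11/9, which returns 4473/6292.
I try registry.keep with k: slustesni, v: ^, and see nil.
I use registry.keep with k: tru, v: -253, and see nil.
I call registry.knows with k: nocu, → yes.

Answer: {nocu=smi, slustesni=4473/6292, snicriprox=tafa, tru=-253}


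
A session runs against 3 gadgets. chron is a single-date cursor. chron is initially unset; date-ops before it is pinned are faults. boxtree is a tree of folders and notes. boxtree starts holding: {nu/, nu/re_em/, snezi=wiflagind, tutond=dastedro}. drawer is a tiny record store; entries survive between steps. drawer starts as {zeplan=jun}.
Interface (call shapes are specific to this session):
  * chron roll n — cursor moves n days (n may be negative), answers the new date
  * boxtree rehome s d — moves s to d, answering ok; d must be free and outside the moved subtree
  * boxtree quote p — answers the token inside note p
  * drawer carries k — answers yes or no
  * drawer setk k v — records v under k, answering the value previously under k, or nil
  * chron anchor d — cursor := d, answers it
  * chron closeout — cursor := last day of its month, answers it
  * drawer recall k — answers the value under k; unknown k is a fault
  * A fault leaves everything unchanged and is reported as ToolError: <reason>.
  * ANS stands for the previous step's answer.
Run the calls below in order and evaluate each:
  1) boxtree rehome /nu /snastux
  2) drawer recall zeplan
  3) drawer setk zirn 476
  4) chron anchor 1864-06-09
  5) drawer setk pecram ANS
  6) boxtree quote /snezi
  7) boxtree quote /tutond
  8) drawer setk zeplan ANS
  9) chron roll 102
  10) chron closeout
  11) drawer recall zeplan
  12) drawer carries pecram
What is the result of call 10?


~$ boxtree rehome s=/nu d=/snastux
[out] ok
~$ drawer recall k=zeplan
[out] jun
~$ drawer setk k=zirn v=476
[out] nil
~$ chron anchor d=1864-06-09
[out] 1864-06-09
~$ drawer setk k=pecram v=ANS
[out] nil
~$ boxtree quote p=/snezi
[out] wiflagind
~$ boxtree quote p=/tutond
[out] dastedro
~$ drawer setk k=zeplan v=ANS
[out] jun
~$ chron roll n=102
[out] 1864-09-19
~$ chron closeout
[out] 1864-09-30
~$ drawer recall k=zeplan
[out] dastedro
~$ drawer carries k=pecram
[out] yes

Answer: 1864-09-30


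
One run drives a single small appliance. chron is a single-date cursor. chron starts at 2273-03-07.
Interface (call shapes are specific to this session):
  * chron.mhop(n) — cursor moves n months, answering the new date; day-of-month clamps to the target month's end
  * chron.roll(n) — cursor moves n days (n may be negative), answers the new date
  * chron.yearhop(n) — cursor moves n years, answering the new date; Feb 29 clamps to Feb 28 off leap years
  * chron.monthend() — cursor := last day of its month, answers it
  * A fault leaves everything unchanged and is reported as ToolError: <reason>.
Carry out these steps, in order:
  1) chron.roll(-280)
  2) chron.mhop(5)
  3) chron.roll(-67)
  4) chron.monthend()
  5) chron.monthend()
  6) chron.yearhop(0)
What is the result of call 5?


Then roll using n='-280': 2272-05-31.
Using mhop using n='5', giving 2272-10-31.
Calling roll using n='-67', and see 2272-08-25.
I use monthend(), giving 2272-08-31.
Next I call monthend(), and observe 2272-08-31.
Now I run yearhop using n='0', and get 2272-08-31.

Answer: 2272-08-31


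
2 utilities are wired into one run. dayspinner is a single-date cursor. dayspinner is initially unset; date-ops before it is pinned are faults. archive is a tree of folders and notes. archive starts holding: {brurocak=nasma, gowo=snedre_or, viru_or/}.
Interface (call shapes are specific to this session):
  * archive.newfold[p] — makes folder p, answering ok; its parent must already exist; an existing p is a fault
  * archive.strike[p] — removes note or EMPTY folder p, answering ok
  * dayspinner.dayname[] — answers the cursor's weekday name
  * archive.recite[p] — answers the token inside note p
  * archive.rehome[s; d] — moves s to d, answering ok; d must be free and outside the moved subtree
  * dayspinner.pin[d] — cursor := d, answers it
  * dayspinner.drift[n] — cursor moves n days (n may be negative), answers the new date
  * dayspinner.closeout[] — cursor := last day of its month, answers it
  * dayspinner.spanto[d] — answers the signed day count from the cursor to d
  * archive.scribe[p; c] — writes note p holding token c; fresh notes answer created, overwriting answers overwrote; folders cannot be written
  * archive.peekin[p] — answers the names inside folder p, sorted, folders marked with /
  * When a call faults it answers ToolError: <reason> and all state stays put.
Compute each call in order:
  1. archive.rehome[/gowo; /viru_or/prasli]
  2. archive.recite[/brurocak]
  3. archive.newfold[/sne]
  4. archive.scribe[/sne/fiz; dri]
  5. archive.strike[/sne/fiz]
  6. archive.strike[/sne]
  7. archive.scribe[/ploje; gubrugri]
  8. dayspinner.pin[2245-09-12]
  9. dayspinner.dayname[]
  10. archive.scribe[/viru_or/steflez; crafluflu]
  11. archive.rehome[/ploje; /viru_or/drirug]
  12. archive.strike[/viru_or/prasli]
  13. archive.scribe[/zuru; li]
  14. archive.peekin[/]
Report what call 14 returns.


→ archive.rehome(s='/gowo', d='/viru_or/prasli')
← ok
→ archive.recite(p='/brurocak')
← nasma
→ archive.newfold(p='/sne')
← ok
→ archive.scribe(p='/sne/fiz', c='dri')
← created
→ archive.strike(p='/sne/fiz')
← ok
→ archive.strike(p='/sne')
← ok
→ archive.scribe(p='/ploje', c='gubrugri')
← created
→ dayspinner.pin(d='2245-09-12')
← 2245-09-12
→ dayspinner.dayname()
← Friday
→ archive.scribe(p='/viru_or/steflez', c='crafluflu')
← created
→ archive.rehome(s='/ploje', d='/viru_or/drirug')
← ok
→ archive.strike(p='/viru_or/prasli')
← ok
→ archive.scribe(p='/zuru', c='li')
← created
→ archive.peekin(p='/')
← [brurocak, viru_or/, zuru]

Answer: [brurocak, viru_or/, zuru]


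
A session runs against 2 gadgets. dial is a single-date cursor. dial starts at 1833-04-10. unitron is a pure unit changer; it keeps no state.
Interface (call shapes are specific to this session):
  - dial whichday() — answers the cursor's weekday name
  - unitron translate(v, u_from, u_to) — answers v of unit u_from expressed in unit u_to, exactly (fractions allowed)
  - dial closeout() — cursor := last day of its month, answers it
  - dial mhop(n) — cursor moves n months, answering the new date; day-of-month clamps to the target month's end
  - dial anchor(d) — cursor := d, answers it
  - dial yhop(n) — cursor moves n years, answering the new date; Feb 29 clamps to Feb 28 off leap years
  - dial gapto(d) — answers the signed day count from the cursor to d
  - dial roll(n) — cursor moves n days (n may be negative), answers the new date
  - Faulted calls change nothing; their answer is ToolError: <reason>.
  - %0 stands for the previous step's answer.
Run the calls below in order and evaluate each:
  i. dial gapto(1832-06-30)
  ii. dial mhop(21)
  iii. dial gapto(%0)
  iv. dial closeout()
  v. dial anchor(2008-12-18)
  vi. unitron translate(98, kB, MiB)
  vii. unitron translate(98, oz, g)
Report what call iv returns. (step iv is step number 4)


Answer: 1835-01-31

Derivation:
Act: dial gapto[1832-06-30]
Obs: -284
Act: dial mhop[21]
Obs: 1835-01-10
Act: dial gapto[%0]
Obs: 0
Act: dial closeout[]
Obs: 1835-01-31
Act: dial anchor[2008-12-18]
Obs: 2008-12-18
Act: unitron translate[98; kB; MiB]
Obs: 6125/65536
Act: unitron translate[98; oz; g]
Obs: 2222602613/800000


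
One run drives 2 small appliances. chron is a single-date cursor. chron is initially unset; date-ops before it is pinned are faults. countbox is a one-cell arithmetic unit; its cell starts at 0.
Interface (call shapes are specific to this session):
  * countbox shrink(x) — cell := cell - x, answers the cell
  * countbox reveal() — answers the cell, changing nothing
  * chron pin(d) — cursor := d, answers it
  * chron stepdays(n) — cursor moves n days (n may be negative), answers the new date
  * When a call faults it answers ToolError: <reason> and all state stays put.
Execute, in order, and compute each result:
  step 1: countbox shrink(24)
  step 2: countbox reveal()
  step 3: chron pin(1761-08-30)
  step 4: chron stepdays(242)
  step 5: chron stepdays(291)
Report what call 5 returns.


Answer: 1763-02-14

Derivation:
~$ countbox shrink 24
= -24
~$ countbox reveal
= -24
~$ chron pin 1761-08-30
= 1761-08-30
~$ chron stepdays 242
= 1762-04-29
~$ chron stepdays 291
= 1763-02-14


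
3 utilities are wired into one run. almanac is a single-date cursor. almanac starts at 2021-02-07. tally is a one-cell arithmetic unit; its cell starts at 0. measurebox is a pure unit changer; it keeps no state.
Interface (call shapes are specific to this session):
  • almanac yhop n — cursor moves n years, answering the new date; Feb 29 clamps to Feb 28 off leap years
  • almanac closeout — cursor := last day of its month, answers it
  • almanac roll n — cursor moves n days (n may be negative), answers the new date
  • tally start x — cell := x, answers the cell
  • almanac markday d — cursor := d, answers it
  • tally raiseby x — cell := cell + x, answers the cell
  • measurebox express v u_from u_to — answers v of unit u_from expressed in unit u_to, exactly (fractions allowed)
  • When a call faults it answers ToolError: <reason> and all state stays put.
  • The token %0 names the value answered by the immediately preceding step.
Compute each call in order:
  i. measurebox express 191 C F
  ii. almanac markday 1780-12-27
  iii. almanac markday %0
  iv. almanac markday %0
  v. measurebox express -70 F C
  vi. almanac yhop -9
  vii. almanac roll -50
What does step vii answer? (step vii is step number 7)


Answer: 1771-11-07

Derivation:
I run measurebox express passing v='191', u_from='C', u_to='F', and get 1879/5.
I invoke almanac markday passing d='1780-12-27', and see 1780-12-27.
Next I call almanac markday passing d='%0', and observe 1780-12-27.
Using almanac markday passing d='%0', and observe 1780-12-27.
Then measurebox express passing v='-70', u_from='F', u_to='C', and observe -170/3.
I use almanac yhop passing n='-9', → 1771-12-27.
Next I call almanac roll passing n='-50': 1771-11-07.


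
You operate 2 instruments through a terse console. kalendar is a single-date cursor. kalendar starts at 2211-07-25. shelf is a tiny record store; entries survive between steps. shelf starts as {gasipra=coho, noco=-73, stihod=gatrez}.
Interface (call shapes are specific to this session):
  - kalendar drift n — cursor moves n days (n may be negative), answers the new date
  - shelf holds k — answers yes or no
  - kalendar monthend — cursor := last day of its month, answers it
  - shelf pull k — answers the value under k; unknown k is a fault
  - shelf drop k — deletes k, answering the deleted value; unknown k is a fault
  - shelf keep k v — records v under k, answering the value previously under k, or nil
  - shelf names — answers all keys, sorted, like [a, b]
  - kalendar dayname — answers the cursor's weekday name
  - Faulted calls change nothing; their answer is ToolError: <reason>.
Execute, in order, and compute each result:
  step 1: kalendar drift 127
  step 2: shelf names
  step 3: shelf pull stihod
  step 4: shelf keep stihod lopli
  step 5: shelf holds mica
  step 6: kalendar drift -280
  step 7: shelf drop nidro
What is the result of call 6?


Answer: 2211-02-22

Derivation:
→ kalendar drift(n=127)
← 2211-11-29
→ shelf names()
← [gasipra, noco, stihod]
→ shelf pull(k=stihod)
← gatrez
→ shelf keep(k=stihod, v=lopli)
← gatrez
→ shelf holds(k=mica)
← no
→ kalendar drift(n=-280)
← 2211-02-22
→ shelf drop(k=nidro)
← ToolError: no such key nidro


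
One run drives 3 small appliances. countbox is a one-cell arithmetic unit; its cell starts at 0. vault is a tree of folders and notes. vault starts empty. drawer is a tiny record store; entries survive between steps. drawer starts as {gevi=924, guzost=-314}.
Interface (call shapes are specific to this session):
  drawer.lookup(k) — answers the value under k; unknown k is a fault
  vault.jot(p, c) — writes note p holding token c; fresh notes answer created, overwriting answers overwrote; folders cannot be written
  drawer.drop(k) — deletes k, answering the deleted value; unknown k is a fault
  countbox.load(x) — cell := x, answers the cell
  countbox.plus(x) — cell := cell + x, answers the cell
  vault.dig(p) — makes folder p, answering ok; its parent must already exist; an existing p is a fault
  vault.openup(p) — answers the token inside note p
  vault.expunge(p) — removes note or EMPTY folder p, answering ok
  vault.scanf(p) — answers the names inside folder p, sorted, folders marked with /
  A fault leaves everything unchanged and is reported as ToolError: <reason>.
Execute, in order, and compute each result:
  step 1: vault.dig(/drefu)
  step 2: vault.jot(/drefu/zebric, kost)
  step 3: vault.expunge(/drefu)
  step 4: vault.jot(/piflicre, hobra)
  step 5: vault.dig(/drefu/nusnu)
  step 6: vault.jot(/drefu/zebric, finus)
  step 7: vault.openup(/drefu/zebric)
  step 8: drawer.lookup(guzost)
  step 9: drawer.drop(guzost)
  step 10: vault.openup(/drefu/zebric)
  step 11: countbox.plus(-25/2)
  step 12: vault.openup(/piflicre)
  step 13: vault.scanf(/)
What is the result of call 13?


Answer: [drefu/, piflicre]

Derivation:
→ vault.dig(p=/drefu)
← ok
→ vault.jot(p=/drefu/zebric, c=kost)
← created
→ vault.expunge(p=/drefu)
← ToolError: not empty
→ vault.jot(p=/piflicre, c=hobra)
← created
→ vault.dig(p=/drefu/nusnu)
← ok
→ vault.jot(p=/drefu/zebric, c=finus)
← overwrote
→ vault.openup(p=/drefu/zebric)
← finus
→ drawer.lookup(k=guzost)
← -314
→ drawer.drop(k=guzost)
← -314
→ vault.openup(p=/drefu/zebric)
← finus
→ countbox.plus(x=-25/2)
← -25/2
→ vault.openup(p=/piflicre)
← hobra
→ vault.scanf(p=/)
← [drefu/, piflicre]


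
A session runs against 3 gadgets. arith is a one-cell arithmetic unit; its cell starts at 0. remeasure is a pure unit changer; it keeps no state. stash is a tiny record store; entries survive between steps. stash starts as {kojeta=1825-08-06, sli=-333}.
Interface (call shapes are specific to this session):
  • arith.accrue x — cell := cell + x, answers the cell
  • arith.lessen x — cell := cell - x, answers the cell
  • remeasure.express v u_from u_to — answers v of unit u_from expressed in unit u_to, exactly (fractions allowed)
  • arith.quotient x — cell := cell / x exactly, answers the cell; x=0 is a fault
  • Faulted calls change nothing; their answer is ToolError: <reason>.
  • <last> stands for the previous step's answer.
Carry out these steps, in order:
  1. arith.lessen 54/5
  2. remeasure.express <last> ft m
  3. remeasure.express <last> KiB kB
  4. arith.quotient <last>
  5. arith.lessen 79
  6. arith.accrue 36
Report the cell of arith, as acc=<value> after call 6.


Act: arith.lessen[x=54/5]
Obs: -54/5
Act: remeasure.express[v=<last>; u_from=ft; u_to=m]
Obs: -10287/3125
Act: remeasure.express[v=<last>; u_from=KiB; u_to=kB]
Obs: -1316736/390625
Act: arith.quotient[x=<last>]
Obs: 78125/24384
Act: arith.lessen[x=79]
Obs: -1848211/24384
Act: arith.accrue[x=36]
Obs: -970387/24384

Answer: acc=-970387/24384


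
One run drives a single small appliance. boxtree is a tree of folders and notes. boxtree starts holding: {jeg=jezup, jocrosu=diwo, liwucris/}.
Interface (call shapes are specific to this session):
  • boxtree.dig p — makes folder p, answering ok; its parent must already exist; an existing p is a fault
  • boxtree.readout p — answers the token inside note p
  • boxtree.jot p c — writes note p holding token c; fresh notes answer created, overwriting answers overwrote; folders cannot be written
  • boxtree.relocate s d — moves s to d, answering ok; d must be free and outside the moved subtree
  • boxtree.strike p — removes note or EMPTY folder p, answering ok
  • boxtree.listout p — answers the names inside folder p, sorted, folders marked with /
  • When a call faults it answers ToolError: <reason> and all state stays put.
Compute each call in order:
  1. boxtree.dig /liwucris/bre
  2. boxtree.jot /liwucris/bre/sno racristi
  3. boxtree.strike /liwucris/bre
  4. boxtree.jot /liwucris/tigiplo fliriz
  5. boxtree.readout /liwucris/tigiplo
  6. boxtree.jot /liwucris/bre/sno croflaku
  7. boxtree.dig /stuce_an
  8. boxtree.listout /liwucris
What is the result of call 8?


Answer: [bre/, tigiplo]

Derivation:
;; 1. boxtree.dig(/liwucris/bre) ~> ok
;; 2. boxtree.jot(/liwucris/bre/sno, racristi) ~> created
;; 3. boxtree.strike(/liwucris/bre) ~> ToolError: not empty
;; 4. boxtree.jot(/liwucris/tigiplo, fliriz) ~> created
;; 5. boxtree.readout(/liwucris/tigiplo) ~> fliriz
;; 6. boxtree.jot(/liwucris/bre/sno, croflaku) ~> overwrote
;; 7. boxtree.dig(/stuce_an) ~> ok
;; 8. boxtree.listout(/liwucris) ~> [bre/, tigiplo]


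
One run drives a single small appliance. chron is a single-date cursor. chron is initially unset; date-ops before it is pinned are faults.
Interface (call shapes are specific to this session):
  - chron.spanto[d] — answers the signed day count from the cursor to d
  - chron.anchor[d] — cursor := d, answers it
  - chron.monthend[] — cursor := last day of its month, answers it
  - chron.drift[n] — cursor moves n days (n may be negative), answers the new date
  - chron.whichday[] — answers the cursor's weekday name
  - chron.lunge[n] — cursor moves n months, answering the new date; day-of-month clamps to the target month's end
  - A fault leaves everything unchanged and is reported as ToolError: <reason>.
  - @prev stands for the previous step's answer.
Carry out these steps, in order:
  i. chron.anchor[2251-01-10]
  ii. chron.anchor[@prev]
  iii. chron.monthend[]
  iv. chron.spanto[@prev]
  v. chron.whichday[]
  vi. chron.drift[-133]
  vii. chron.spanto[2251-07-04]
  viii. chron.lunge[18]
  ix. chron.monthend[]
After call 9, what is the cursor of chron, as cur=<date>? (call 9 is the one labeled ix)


Answer: cur=2252-03-31

Derivation:
~$ chron.anchor d='2251-01-10'
= 2251-01-10
~$ chron.anchor d='@prev'
= 2251-01-10
~$ chron.monthend
= 2251-01-31
~$ chron.spanto d='@prev'
= 0
~$ chron.whichday
= Friday
~$ chron.drift n='-133'
= 2250-09-20
~$ chron.spanto d='2251-07-04'
= 287
~$ chron.lunge n='18'
= 2252-03-20
~$ chron.monthend
= 2252-03-31


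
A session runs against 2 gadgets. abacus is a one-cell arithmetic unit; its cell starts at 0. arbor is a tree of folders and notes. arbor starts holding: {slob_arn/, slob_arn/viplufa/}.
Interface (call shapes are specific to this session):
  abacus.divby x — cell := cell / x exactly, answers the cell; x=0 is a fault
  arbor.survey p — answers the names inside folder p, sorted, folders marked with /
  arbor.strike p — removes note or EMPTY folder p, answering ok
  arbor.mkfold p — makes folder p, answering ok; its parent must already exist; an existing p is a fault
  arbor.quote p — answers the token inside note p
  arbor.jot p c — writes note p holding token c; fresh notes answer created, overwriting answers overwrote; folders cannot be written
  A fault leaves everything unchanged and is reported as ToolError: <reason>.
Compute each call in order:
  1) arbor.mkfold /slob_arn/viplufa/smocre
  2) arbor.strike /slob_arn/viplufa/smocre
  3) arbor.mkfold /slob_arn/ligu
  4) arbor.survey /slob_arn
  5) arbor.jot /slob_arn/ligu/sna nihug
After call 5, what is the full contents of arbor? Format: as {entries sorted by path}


>> arbor.mkfold(p=/slob_arn/viplufa/smocre)
<< ok
>> arbor.strike(p=/slob_arn/viplufa/smocre)
<< ok
>> arbor.mkfold(p=/slob_arn/ligu)
<< ok
>> arbor.survey(p=/slob_arn)
<< [ligu/, viplufa/]
>> arbor.jot(p=/slob_arn/ligu/sna, c=nihug)
<< created

Answer: {slob_arn/, slob_arn/ligu/, slob_arn/ligu/sna=nihug, slob_arn/viplufa/}


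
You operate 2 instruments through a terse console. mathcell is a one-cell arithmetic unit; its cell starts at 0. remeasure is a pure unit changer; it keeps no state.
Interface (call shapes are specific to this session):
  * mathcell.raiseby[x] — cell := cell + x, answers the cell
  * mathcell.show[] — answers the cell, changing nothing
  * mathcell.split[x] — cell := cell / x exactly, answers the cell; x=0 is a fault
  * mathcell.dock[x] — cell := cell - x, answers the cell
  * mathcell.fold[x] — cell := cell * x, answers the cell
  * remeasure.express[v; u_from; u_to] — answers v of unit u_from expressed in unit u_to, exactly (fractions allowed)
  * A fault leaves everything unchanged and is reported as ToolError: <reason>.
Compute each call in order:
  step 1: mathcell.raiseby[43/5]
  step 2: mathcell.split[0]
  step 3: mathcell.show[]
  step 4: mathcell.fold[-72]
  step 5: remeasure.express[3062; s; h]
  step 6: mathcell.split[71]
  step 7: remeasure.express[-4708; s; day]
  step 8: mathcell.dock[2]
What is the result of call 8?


Using raiseby on x→43/5, — result: 43/5.
I call split on x→0, and get ToolError: division by zero.
I run show(), giving 43/5.
Then fold on x→-72, — result: -3096/5.
Calling express on v→3062, u_from→s, u_to→h, yielding 1531/1800.
I call split on x→71, and see -3096/355.
Next I call express on v→-4708, u_from→s, u_to→day: -1177/21600.
I call dock on x→2, and see -3806/355.

Answer: -3806/355
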